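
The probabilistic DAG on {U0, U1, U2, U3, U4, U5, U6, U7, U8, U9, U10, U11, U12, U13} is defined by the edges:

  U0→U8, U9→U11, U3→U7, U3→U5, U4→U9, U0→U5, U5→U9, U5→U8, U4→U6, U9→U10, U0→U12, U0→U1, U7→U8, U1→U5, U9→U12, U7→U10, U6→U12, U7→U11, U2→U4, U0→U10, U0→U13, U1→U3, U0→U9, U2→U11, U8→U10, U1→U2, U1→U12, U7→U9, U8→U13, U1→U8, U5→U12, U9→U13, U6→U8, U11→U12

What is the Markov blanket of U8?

The Markov blanket of a node is its parents, its children, and the other parents of its children.
U8's parents: U0, U1, U5, U6, U7.
U8 has children U10, U13.
Parents of each child, excluding U8:
  U10: U0, U7, U9
  U13: U0, U9
So the Markov blanket of U8 is {U0, U1, U5, U6, U7, U9, U10, U13}.

{U0, U1, U5, U6, U7, U9, U10, U13}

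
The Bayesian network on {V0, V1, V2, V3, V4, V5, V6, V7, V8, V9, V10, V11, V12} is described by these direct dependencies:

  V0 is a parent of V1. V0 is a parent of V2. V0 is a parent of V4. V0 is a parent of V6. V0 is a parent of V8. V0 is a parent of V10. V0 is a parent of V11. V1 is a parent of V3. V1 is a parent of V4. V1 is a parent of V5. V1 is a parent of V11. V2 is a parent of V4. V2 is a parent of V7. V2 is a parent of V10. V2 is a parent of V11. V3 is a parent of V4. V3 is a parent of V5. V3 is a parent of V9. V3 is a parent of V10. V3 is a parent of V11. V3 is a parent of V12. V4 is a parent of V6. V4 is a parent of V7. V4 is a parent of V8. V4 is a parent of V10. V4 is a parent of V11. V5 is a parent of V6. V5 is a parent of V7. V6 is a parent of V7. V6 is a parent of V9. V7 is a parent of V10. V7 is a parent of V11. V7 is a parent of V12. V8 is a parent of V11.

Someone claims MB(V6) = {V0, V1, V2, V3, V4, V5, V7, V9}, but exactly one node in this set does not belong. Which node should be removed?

Pa(V6) = {V0, V4, V5}.
V6 has children V7, V9.
For each child, the remaining parents (spouses of V6):
  V7's other parents are V2, V4, V5.
  V9's other parent is V3.
MB(V6) = {V0, V2, V3, V4, V5, V7, V9}.
V1 is neither a parent, child, nor co-parent of V6, so it does not belong.

V1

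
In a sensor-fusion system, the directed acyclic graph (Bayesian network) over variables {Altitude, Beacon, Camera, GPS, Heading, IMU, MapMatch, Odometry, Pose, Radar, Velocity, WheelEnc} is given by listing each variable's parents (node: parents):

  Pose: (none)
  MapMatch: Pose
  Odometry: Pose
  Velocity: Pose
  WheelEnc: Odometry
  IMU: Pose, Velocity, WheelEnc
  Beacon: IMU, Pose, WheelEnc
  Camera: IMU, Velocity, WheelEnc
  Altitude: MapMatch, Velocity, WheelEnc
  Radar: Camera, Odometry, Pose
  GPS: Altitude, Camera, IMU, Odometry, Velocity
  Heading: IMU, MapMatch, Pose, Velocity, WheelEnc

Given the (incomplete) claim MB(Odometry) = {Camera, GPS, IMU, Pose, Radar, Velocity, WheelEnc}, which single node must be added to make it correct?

Recall MB(v) = parents ∪ children ∪ spouses, where spouses are the other parents of v's children.
Ch(Odometry) = {GPS, Radar, WheelEnc}.
Parents of Odometry: Pose.
Parents of each child, excluding Odometry:
  WheelEnc: —
  Radar: Camera, Pose
  GPS: Altitude, Camera, IMU, Velocity
MB(Odometry) = {Altitude, Camera, GPS, IMU, Pose, Radar, Velocity, WheelEnc}.
Comparing with the claimed set, Altitude is missing.

Altitude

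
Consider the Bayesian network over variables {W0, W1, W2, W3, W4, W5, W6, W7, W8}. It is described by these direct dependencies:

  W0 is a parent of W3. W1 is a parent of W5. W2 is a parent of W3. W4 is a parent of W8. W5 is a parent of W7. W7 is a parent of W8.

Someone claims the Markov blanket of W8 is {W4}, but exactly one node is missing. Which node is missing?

W7

Pa(W8) = {W4, W7}.
W8 has no children.
With no children, W8 has no spouses; the co-parent set is empty.
MB(W8) = {W4, W7}.
Comparing with the claimed set, W7 is missing.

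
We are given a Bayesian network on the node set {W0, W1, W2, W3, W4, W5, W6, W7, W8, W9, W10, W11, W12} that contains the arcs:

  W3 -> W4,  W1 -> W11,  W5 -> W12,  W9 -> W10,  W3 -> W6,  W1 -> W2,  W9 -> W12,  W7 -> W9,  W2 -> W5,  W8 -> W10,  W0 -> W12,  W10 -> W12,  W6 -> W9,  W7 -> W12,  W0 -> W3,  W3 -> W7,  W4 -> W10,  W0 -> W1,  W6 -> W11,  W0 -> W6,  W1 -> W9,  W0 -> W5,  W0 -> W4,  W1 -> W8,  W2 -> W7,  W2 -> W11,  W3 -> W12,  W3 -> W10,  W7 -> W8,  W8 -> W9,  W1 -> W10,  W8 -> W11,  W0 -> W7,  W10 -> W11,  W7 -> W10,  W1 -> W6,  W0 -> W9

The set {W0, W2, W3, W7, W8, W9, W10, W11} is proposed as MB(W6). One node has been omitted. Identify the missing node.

Recall MB(v) = parents ∪ children ∪ spouses, where spouses are the other parents of v's children.
Pa(W6) = {W0, W1, W3}.
W6 has children W9, W11.
Co-parents of W6 (other parents of its children):
  W9 also has parents W0, W1, W7, W8.
  W11's other parents are W1, W2, W8, W10.
MB(W6) = {W0, W1, W2, W3, W7, W8, W9, W10, W11}.
Comparing with the claimed set, W1 is missing.

W1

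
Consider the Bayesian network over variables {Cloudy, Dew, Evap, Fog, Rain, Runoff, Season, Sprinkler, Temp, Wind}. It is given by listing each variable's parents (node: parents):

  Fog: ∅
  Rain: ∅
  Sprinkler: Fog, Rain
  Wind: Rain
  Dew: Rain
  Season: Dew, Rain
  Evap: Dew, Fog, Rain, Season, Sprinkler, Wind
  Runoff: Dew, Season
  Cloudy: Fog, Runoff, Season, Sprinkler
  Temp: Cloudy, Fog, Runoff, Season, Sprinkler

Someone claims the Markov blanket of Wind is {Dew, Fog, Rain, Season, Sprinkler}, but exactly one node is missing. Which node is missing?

By definition, MB(Wind) is built from Wind's parents, Wind's children, and the co-parents of Wind.
Wind has parent Rain.
Wind's children: Evap.
For each child, the remaining parents (spouses of Wind):
  Evap's other parents are Dew, Fog, Rain, Season, Sprinkler.
MB(Wind) = {Dew, Evap, Fog, Rain, Season, Sprinkler}.
Comparing with the claimed set, Evap is missing.

Evap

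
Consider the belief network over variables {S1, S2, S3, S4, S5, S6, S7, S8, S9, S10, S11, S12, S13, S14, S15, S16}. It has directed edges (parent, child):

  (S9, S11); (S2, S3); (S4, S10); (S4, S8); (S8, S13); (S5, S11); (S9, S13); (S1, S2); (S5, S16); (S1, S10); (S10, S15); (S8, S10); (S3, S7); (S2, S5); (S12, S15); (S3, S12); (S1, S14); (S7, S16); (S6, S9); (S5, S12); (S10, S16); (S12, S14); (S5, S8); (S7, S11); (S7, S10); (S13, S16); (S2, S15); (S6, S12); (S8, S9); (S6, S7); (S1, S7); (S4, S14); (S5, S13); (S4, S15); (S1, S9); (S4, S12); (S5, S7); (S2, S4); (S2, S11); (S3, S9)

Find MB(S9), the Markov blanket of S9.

{S1, S2, S3, S5, S6, S7, S8, S11, S13}

S9's parents: S1, S3, S6, S8.
S9 has children S11, S13.
Co-parents of S9 (other parents of its children):
  S11: S2, S5, S7
  S13: S5, S8
MB(S9) = {S1, S2, S3, S5, S6, S7, S8, S11, S13}.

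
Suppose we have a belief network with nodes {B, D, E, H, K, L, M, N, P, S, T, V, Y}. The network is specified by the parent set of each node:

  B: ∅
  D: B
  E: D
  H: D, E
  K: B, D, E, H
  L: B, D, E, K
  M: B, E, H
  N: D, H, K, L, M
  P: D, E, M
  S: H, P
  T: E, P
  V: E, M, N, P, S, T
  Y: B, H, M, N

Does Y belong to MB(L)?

Pa(L) = {B, D, E, K}.
L has child N.
Parents of each child, excluding L:
  N: D, H, K, M
MB(L) = {B, D, E, H, K, M, N}; Y is not in this set.

No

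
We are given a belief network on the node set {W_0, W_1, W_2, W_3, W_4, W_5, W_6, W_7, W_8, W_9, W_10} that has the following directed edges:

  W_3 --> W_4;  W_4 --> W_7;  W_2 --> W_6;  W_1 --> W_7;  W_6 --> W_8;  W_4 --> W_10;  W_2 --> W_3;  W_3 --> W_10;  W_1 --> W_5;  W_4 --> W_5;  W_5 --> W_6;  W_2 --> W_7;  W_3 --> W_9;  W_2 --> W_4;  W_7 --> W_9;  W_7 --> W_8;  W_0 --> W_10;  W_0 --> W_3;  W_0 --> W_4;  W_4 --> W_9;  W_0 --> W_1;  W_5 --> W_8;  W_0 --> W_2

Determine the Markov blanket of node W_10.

{W_0, W_3, W_4}

Pa(W_10) = {W_0, W_3, W_4}.
Children of W_10: none.
W_10 has no children, so there are no co-parents.
Taking the union gives {W_0, W_3, W_4}.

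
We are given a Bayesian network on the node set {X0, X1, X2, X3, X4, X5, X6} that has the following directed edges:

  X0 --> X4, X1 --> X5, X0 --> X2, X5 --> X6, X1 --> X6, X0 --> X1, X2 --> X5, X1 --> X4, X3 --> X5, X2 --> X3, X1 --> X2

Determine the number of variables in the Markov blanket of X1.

X1 has parent X0.
Children of X1: X2, X4, X5, X6.
For each child, the remaining parents (spouses of X1):
  X2's other parent is X0.
  X4 also has parent X0.
  parents(X5) \ {X1} = {X2, X3}.
  X6's other parent is X5.
MB(X1) = {X0, X2, X3, X4, X5, X6}, which has 6 nodes.

6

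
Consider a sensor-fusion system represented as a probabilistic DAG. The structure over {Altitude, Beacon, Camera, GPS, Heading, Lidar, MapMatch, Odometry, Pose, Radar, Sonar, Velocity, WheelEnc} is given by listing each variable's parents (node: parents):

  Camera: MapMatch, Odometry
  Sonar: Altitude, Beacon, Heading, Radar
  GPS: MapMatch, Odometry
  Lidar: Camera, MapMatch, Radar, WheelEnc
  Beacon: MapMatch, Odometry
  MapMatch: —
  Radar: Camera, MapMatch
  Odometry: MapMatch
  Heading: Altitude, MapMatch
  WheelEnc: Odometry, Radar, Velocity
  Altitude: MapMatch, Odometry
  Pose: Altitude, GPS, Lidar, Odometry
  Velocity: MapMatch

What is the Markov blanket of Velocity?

{MapMatch, Odometry, Radar, WheelEnc}

Pa(Velocity) = {MapMatch}.
Velocity's children: WheelEnc.
Other parents of Velocity's children:
  WheelEnc's other parents are Odometry, Radar.
Taking the union gives {MapMatch, Odometry, Radar, WheelEnc}.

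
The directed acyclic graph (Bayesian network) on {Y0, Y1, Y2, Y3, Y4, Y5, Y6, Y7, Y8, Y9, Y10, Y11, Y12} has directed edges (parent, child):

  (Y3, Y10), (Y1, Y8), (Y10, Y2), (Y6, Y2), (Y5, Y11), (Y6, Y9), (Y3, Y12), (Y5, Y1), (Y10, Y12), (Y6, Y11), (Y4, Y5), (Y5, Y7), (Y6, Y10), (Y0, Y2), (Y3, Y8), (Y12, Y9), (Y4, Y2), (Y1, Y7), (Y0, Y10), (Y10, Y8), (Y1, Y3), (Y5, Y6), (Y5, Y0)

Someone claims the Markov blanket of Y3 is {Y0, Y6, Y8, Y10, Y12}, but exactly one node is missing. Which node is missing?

Y3's parents: Y1.
Y3 has children Y8, Y10, Y12.
Parents of each child, excluding Y3:
  Y10's other parents are Y0, Y6.
  parents(Y12) \ {Y3} = {Y10}.
  Y8 also has parents Y1, Y10.
MB(Y3) = {Y0, Y1, Y6, Y8, Y10, Y12}.
Comparing with the claimed set, Y1 is missing.

Y1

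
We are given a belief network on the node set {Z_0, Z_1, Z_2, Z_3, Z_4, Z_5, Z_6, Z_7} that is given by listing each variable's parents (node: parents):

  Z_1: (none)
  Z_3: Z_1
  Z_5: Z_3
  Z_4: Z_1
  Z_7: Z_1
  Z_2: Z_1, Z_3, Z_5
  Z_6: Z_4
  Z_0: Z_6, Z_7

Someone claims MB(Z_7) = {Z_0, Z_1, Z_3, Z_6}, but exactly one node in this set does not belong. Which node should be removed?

Z_3

Ch(Z_7) = {Z_0}.
Z_7's parents: Z_1.
Co-parents of Z_7 (other parents of its children):
  Z_0: Z_6
MB(Z_7) = {Z_0, Z_1, Z_6}.
Z_3 is neither a parent, child, nor co-parent of Z_7, so it does not belong.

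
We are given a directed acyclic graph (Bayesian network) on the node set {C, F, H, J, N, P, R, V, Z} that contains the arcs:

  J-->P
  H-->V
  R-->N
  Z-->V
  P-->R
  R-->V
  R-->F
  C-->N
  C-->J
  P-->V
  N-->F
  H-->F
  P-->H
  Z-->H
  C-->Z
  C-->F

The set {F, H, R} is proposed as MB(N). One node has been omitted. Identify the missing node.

C

The Markov blanket of a node is its parents, its children, and the other parents of its children.
Pa(N) = {C, R}.
Children of N: F.
Co-parents of N (other parents of its children):
  F's other parents are C, H, R.
MB(N) = {C, F, H, R}.
Comparing with the claimed set, C is missing.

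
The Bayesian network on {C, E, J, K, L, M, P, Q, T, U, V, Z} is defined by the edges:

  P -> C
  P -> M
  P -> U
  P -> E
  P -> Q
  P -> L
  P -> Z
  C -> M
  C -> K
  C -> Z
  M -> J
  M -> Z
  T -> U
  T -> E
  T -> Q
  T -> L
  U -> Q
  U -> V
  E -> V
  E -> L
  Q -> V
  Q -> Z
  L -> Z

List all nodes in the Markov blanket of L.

{C, E, M, P, Q, T, Z}

Recall MB(v) = parents ∪ children ∪ spouses, where spouses are the other parents of v's children.
Children of L: Z.
Pa(L) = {E, P, T}.
For each child, the remaining parents (spouses of L):
  parents(Z) \ {L} = {C, M, P, Q}.
Taking the union gives {C, E, M, P, Q, T, Z}.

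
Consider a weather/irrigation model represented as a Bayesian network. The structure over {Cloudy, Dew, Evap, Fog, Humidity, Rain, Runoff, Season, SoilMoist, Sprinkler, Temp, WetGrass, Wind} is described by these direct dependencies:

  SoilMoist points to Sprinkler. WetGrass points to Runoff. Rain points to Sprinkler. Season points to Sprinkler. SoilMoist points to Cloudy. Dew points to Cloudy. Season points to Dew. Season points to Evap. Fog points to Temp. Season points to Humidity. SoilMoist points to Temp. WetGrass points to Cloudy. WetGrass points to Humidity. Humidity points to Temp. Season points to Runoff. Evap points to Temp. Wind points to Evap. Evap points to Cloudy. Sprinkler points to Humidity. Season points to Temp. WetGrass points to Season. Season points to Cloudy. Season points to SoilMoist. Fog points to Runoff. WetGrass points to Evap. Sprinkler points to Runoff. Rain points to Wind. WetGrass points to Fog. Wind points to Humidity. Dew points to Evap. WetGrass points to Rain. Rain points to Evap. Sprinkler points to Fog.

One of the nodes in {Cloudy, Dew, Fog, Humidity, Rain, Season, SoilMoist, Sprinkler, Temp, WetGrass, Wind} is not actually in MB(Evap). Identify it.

By definition, MB(Evap) is built from Evap's parents, Evap's children, and the co-parents of Evap.
Pa(Evap) = {Dew, Rain, Season, WetGrass, Wind}.
Evap has children Cloudy, Temp.
Parents of each child, excluding Evap:
  parents(Cloudy) \ {Evap} = {Dew, Season, SoilMoist, WetGrass}.
  parents(Temp) \ {Evap} = {Fog, Humidity, Season, SoilMoist}.
MB(Evap) = {Cloudy, Dew, Fog, Humidity, Rain, Season, SoilMoist, Temp, WetGrass, Wind}.
Sprinkler is neither a parent, child, nor co-parent of Evap, so it does not belong.

Sprinkler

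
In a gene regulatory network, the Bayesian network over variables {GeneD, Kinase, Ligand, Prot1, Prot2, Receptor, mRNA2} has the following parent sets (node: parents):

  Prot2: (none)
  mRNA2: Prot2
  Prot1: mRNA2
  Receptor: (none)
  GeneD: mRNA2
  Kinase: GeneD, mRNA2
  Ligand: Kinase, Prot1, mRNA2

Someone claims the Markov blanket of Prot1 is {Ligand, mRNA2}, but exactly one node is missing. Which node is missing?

Kinase

By definition, MB(Prot1) is built from Prot1's parents, Prot1's children, and the co-parents of Prot1.
Prot1 has child Ligand.
Prot1 has parent mRNA2.
Other parents of Prot1's children:
  Ligand: Kinase, mRNA2
MB(Prot1) = {Kinase, Ligand, mRNA2}.
Comparing with the claimed set, Kinase is missing.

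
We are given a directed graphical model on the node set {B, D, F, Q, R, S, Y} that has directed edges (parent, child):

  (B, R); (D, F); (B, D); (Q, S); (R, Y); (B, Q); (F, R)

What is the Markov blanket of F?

{B, D, R}

A node's Markov blanket = Pa ∪ Ch ∪ (parents of Ch other than the node itself).
Parents of F: D.
Children of F: R.
For each child, the remaining parents (spouses of F):
  R also has parent B.
MB(F) = {B, D, R}.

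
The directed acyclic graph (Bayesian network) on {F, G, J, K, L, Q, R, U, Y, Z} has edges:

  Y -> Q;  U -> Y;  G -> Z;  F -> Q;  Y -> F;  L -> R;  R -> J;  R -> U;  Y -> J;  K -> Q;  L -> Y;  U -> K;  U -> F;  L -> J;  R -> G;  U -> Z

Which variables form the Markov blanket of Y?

{F, J, K, L, Q, R, U}

By definition, MB(Y) is built from Y's parents, Y's children, and the co-parents of Y.
Children of Y: F, J, Q.
Pa(Y) = {L, U}.
Parents of each child, excluding Y:
  F: U
  J: L, R
  Q: F, K
Union: {L, U} ∪ {F, J, Q} ∪ {F, K, L, R, U} = {F, J, K, L, Q, R, U}.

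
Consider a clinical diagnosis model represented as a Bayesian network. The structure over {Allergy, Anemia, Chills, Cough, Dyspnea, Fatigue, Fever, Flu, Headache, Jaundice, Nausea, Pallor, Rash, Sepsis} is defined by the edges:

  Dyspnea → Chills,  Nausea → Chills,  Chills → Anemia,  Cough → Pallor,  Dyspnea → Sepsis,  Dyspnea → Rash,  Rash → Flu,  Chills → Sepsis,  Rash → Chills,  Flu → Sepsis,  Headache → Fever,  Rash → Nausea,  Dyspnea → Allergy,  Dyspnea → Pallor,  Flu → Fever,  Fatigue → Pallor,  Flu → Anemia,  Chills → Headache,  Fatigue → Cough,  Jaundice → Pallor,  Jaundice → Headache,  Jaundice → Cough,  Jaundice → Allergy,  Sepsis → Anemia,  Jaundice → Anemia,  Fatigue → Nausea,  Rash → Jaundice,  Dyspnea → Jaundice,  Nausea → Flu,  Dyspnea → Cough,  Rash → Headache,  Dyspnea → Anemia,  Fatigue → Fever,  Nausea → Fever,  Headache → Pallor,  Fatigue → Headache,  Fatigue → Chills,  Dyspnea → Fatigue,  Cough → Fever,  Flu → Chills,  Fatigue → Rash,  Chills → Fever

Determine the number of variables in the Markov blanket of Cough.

Recall MB(v) = parents ∪ children ∪ spouses, where spouses are the other parents of v's children.
Cough has children Fever, Pallor.
Cough has parents Dyspnea, Fatigue, Jaundice.
Other parents of Cough's children:
  Fever: Chills, Fatigue, Flu, Headache, Nausea
  Pallor: Dyspnea, Fatigue, Headache, Jaundice
MB(Cough) = {Chills, Dyspnea, Fatigue, Fever, Flu, Headache, Jaundice, Nausea, Pallor}, which has 9 nodes.

9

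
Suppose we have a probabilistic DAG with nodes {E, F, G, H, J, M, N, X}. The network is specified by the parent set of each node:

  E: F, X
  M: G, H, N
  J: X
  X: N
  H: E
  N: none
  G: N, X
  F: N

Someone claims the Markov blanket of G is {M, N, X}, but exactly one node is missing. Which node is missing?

H

G's parents: N, X.
G has child M.
Parents of each child, excluding G:
  M: H, N
MB(G) = {H, M, N, X}.
Comparing with the claimed set, H is missing.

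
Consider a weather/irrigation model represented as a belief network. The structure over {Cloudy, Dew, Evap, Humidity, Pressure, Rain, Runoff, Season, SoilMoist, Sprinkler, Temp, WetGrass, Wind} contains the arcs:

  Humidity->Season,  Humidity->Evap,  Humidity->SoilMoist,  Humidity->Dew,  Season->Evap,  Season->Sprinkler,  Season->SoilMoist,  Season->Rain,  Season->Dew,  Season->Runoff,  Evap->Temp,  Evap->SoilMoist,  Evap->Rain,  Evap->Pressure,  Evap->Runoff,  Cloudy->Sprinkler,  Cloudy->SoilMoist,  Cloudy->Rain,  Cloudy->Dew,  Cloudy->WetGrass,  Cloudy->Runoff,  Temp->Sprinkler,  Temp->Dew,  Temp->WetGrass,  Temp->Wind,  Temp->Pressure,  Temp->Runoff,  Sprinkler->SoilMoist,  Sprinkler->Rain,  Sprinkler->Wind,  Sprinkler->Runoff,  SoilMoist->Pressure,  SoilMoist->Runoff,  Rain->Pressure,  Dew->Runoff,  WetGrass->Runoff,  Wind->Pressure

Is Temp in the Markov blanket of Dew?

Yes

Temp is a parent of Dew.
So Temp ∈ MB(Dew).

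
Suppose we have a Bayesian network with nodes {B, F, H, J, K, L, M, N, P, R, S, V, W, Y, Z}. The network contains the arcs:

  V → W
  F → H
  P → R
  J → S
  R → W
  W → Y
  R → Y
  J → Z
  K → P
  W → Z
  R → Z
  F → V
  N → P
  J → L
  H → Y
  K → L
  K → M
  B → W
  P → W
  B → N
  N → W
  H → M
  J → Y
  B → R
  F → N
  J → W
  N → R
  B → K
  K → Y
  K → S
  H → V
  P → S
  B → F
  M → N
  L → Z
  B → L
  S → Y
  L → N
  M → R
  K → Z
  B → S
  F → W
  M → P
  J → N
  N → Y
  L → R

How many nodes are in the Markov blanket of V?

8

V has child W.
V has parents F, H.
Other parents of V's children:
  W's other parents are B, F, J, N, P, R.
MB(V) = {B, F, H, J, N, P, R, W}, which has 8 nodes.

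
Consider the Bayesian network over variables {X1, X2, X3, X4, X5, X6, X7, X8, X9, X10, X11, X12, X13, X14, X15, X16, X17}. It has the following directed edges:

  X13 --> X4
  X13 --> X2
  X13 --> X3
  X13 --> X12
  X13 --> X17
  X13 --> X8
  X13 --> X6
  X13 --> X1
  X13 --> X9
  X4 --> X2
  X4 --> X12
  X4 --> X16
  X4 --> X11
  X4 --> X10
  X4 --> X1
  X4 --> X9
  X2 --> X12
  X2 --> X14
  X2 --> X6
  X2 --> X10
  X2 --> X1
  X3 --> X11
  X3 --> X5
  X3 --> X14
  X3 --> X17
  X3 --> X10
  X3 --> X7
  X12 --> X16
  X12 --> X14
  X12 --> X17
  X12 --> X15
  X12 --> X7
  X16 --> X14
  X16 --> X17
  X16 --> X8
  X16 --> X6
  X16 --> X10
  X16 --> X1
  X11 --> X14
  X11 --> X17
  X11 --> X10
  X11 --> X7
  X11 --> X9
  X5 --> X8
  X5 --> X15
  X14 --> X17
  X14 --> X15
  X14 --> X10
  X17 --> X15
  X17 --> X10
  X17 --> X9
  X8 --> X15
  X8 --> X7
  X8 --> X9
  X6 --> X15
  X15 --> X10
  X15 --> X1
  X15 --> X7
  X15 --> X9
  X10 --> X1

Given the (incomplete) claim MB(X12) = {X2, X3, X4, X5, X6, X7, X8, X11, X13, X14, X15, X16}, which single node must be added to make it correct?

X17

X12 has parents X2, X4, X13.
X12 has children X7, X14, X15, X16, X17.
For each child, the remaining parents (spouses of X12):
  X16: X4
  X14: X2, X3, X11, X16
  X17: X3, X11, X13, X14, X16
  X15: X5, X6, X8, X14, X17
  X7: X3, X8, X11, X15
MB(X12) = {X2, X3, X4, X5, X6, X7, X8, X11, X13, X14, X15, X16, X17}.
Comparing with the claimed set, X17 is missing.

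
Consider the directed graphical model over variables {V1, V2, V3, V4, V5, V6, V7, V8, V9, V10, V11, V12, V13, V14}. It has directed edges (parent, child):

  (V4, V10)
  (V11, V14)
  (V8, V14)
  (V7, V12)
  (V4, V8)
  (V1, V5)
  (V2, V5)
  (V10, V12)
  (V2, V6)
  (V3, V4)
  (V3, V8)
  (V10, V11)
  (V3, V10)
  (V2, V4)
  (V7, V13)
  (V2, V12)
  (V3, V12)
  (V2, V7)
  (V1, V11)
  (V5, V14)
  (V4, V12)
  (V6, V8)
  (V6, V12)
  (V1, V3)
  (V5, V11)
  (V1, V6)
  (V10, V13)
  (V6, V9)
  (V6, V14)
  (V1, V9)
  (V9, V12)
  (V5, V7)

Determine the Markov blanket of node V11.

{V1, V5, V6, V8, V10, V14}

The Markov blanket of a node is its parents, its children, and the other parents of its children.
V11 has parents V1, V5, V10.
V11's children: V14.
For each child, the remaining parents (spouses of V11):
  parents(V14) \ {V11} = {V5, V6, V8}.
So the Markov blanket of V11 is {V1, V5, V6, V8, V10, V14}.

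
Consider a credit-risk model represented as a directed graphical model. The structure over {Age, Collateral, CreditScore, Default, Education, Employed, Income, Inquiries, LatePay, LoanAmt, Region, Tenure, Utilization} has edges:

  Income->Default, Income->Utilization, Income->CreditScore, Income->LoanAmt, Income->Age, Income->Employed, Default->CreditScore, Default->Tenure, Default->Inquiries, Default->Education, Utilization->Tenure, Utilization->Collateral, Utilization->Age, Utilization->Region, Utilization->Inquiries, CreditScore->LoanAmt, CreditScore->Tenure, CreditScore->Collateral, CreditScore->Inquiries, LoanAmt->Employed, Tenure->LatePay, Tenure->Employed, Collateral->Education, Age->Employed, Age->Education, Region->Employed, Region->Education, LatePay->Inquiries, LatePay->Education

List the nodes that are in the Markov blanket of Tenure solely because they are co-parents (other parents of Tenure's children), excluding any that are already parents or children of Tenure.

Children of Tenure: Employed, LatePay.
  LatePay: —
  Employed: Age, Income, LoanAmt, Region
Excluding nodes already adjacent to Tenure (CreditScore, Default, Employed, LatePay, Utilization), the co-parent-only contribution is {Age, Income, LoanAmt, Region}.

{Age, Income, LoanAmt, Region}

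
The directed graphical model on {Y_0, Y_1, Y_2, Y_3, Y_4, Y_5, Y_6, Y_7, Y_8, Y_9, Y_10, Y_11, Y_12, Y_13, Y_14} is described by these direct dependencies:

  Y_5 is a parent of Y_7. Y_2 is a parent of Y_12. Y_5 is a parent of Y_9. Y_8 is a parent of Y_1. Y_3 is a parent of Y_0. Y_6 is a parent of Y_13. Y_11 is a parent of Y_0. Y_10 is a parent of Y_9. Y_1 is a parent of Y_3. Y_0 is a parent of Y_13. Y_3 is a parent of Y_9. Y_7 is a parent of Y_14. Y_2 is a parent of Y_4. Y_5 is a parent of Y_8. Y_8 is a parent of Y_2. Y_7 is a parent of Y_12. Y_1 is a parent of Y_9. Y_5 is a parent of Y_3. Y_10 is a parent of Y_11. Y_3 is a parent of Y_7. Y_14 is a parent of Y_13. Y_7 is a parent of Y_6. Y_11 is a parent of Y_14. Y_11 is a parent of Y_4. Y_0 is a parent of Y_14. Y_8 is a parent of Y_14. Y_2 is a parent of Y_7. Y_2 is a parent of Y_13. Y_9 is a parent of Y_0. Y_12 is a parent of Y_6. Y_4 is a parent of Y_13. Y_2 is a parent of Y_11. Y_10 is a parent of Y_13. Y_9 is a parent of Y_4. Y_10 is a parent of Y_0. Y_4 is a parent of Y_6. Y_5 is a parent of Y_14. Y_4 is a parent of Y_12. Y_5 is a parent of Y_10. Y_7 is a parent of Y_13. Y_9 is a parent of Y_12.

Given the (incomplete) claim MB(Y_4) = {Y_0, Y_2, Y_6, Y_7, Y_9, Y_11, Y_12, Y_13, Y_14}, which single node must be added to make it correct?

The Markov blanket of a node is its parents, its children, and the other parents of its children.
Parents of Y_4: Y_2, Y_9, Y_11.
Ch(Y_4) = {Y_6, Y_12, Y_13}.
Parents of each child, excluding Y_4:
  parents(Y_12) \ {Y_4} = {Y_2, Y_7, Y_9}.
  Y_6 also has parents Y_7, Y_12.
  parents(Y_13) \ {Y_4} = {Y_0, Y_2, Y_6, Y_7, Y_10, Y_14}.
MB(Y_4) = {Y_0, Y_2, Y_6, Y_7, Y_9, Y_10, Y_11, Y_12, Y_13, Y_14}.
Comparing with the claimed set, Y_10 is missing.

Y_10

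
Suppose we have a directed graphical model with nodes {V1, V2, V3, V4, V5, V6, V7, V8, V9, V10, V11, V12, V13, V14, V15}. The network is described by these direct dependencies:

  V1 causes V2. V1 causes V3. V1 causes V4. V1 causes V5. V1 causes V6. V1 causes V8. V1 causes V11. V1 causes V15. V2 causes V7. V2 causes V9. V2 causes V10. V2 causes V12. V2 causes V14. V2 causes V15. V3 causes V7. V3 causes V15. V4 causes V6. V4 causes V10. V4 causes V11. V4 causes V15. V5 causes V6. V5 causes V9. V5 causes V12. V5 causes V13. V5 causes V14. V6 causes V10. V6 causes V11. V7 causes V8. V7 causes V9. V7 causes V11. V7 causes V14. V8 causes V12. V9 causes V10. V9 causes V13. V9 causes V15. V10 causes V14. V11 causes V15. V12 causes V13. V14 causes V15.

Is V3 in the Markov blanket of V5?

V5 has children V6, V9, V12, V13, V14.
V5 has parent V1.
Parents of each child, excluding V5:
  V6: V1, V4
  V9: V2, V7
  V12: V2, V8
  V13: V9, V12
  V14: V2, V7, V10
MB(V5) = {V1, V2, V4, V6, V7, V8, V9, V10, V12, V13, V14}; V3 is not in this set.

No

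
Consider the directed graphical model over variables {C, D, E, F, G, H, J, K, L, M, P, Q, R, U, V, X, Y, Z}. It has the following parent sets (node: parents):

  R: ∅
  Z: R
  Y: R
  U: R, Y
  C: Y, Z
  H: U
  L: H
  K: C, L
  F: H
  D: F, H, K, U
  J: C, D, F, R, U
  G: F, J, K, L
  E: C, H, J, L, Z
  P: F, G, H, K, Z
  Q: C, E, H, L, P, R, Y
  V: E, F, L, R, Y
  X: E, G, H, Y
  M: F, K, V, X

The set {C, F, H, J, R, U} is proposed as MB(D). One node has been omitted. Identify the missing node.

K

The Markov blanket of a node is its parents, its children, and the other parents of its children.
Parents of D: F, H, K, U.
D has child J.
For each child, the remaining parents (spouses of D):
  parents(J) \ {D} = {C, F, R, U}.
MB(D) = {C, F, H, J, K, R, U}.
Comparing with the claimed set, K is missing.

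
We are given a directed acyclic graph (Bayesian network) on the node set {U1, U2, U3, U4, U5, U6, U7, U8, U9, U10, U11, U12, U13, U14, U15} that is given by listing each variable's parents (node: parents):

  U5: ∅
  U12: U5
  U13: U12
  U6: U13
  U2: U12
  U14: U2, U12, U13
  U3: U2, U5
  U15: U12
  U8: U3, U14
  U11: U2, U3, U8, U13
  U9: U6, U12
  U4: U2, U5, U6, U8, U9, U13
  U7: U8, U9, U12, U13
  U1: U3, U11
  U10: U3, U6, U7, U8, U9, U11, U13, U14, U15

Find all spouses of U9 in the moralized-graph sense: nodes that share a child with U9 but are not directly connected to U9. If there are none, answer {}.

{U2, U3, U5, U8, U11, U13, U14, U15}

Children of U9: U4, U7, U10.
  U4: U2, U5, U6, U8, U13
  U7: U8, U12, U13
  U10: U3, U6, U7, U8, U11, U13, U14, U15
Excluding nodes already adjacent to U9 (U4, U6, U7, U10, U12), the co-parent-only contribution is {U2, U3, U5, U8, U11, U13, U14, U15}.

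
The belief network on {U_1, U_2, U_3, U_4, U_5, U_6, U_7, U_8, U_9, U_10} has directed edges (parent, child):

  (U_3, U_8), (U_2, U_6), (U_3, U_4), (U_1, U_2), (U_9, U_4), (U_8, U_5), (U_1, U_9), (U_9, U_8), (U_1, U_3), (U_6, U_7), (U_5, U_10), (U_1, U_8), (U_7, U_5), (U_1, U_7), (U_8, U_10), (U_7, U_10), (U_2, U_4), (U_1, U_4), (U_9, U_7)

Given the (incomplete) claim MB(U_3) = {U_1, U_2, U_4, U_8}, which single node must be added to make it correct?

A node's Markov blanket = Pa ∪ Ch ∪ (parents of Ch other than the node itself).
U_3's parents: U_1.
Ch(U_3) = {U_4, U_8}.
For each child, the remaining parents (spouses of U_3):
  U_8: U_1, U_9
  U_4: U_1, U_2, U_9
MB(U_3) = {U_1, U_2, U_4, U_8, U_9}.
Comparing with the claimed set, U_9 is missing.

U_9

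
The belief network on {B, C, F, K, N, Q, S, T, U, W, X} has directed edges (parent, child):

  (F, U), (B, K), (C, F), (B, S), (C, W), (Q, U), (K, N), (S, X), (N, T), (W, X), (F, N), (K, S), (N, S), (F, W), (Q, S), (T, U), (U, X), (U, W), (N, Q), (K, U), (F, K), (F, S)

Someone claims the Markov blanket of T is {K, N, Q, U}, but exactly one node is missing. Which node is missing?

F

A node's Markov blanket = Pa ∪ Ch ∪ (parents of Ch other than the node itself).
Parents of T: N.
T has child U.
Other parents of T's children:
  U: F, K, Q
MB(T) = {F, K, N, Q, U}.
Comparing with the claimed set, F is missing.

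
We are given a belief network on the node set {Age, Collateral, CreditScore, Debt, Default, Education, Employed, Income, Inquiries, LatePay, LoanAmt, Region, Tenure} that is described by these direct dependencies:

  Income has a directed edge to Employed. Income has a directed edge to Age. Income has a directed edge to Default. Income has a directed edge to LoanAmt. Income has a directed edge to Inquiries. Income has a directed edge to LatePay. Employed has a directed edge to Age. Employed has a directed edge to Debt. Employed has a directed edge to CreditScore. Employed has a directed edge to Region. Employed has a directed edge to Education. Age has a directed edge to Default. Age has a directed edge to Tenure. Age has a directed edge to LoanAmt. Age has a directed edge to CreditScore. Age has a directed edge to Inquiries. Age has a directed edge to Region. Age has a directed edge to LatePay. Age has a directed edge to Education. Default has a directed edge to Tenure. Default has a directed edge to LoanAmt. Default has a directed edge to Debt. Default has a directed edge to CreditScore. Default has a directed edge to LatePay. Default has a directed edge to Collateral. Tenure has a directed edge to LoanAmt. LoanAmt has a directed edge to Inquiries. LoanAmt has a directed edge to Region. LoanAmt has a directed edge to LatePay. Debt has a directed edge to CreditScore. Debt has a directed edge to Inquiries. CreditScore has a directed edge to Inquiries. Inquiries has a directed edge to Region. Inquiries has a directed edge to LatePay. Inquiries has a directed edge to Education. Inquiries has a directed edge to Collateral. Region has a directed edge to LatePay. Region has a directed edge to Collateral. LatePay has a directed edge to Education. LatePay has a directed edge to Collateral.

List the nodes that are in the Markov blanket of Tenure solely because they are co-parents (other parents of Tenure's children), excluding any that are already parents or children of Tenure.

Children of Tenure: LoanAmt.
  parents(LoanAmt) \ {Tenure} = {Age, Default, Income}.
Excluding nodes already adjacent to Tenure (Age, Default, LoanAmt), the co-parent-only contribution is {Income}.

{Income}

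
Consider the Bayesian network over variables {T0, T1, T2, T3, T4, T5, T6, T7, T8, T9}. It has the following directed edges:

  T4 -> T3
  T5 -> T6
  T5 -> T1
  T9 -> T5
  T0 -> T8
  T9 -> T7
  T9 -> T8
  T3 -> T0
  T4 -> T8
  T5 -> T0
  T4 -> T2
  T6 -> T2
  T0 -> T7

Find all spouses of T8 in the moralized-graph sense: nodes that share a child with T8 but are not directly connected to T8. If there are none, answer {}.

T8 has no children, so it has no co-parents. The set is empty.

{}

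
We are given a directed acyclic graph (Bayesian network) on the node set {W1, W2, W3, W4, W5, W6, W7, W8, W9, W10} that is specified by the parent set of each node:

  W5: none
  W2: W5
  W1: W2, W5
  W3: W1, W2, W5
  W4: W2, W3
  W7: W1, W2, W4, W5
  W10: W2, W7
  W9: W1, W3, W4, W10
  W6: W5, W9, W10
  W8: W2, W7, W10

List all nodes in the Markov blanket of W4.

Ch(W4) = {W7, W9}.
W4 has parents W2, W3.
Other parents of W4's children:
  W7's other parents are W1, W2, W5.
  parents(W9) \ {W4} = {W1, W3, W10}.
So the Markov blanket of W4 is {W1, W2, W3, W5, W7, W9, W10}.

{W1, W2, W3, W5, W7, W9, W10}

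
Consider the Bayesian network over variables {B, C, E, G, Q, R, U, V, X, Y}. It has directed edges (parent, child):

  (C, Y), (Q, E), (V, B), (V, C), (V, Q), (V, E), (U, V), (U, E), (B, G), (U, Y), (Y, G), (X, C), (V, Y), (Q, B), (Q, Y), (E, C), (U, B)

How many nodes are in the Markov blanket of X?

Pa(X) = {}.
X's children: C.
Other parents of X's children:
  C's other parents are E, V.
MB(X) = {C, E, V}, which has 3 nodes.

3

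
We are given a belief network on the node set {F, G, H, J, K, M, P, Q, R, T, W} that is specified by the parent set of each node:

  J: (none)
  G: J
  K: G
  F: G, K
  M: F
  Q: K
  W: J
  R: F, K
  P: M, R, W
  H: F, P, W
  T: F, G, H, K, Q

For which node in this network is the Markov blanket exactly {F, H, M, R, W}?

P

The target node must have every member of {F, H, M, R, W} as a parent, child, or co-parent, and no others.
Parents of P: M, R, W; children: H; co-parents: F, W.
These exactly cover the given set, so the node is P.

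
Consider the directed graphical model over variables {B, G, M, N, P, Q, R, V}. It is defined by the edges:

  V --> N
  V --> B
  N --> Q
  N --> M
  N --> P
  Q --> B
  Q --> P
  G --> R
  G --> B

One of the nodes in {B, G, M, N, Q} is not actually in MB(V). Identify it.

V's parents: none.
V has children B, N.
For each child, the remaining parents (spouses of V):
  N has no other parent.
  B's other parents are G, Q.
MB(V) = {B, G, N, Q}.
M is neither a parent, child, nor co-parent of V, so it does not belong.

M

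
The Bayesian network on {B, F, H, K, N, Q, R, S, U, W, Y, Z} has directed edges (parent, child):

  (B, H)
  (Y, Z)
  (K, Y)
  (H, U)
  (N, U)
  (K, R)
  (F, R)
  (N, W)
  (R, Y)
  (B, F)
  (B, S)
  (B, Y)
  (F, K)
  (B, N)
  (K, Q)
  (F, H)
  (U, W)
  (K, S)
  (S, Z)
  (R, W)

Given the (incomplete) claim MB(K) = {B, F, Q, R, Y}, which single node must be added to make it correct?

K has children Q, R, S, Y.
K has parent F.
Parents of each child, excluding K:
  Q: no additional parents.
  parents(R) \ {K} = {F}.
  S's other parent is B.
  Y's other parents are B, R.
MB(K) = {B, F, Q, R, S, Y}.
Comparing with the claimed set, S is missing.

S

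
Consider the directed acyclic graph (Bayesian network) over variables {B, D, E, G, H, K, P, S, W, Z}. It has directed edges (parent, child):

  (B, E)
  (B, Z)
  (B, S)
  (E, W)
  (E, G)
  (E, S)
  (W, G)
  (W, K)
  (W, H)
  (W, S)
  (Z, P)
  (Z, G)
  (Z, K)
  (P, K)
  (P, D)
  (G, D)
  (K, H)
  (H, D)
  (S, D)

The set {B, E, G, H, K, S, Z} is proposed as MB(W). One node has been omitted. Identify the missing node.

A node's Markov blanket = Pa ∪ Ch ∪ (parents of Ch other than the node itself).
W's parents: E.
Children of W: G, H, K, S.
For each child, the remaining parents (spouses of W):
  G: E, Z
  K: P, Z
  H: K
  S: B, E
MB(W) = {B, E, G, H, K, P, S, Z}.
Comparing with the claimed set, P is missing.

P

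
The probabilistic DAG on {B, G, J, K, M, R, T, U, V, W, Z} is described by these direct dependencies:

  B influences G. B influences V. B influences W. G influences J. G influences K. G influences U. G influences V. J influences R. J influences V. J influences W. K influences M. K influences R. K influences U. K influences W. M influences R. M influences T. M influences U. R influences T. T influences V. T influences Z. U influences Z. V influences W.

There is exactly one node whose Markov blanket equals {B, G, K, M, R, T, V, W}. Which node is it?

J

The target node must have every member of {B, G, K, M, R, T, V, W} as a parent, child, or co-parent, and no others.
Parents of J: G; children: R, V, W; co-parents: B, G, K, M, T, V.
These exactly cover the given set, so the node is J.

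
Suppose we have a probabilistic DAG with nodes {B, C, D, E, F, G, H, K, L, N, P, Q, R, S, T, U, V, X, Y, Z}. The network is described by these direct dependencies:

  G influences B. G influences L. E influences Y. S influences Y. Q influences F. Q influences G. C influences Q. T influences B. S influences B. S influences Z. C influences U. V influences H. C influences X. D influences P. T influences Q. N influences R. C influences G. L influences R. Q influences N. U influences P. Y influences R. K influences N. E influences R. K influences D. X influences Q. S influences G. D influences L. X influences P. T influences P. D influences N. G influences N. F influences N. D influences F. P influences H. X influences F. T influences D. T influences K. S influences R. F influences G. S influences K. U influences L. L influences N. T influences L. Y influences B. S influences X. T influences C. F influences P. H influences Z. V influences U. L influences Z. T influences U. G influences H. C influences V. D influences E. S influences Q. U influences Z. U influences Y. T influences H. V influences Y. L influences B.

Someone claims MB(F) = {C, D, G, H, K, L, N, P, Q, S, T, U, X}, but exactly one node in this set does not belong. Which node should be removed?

By definition, MB(F) is built from F's parents, F's children, and the co-parents of F.
F's parents: D, Q, X.
F's children: G, N, P.
Co-parents of F (other parents of its children):
  G: C, Q, S
  P: D, T, U, X
  N: D, G, K, L, Q
MB(F) = {C, D, G, K, L, N, P, Q, S, T, U, X}.
H is neither a parent, child, nor co-parent of F, so it does not belong.

H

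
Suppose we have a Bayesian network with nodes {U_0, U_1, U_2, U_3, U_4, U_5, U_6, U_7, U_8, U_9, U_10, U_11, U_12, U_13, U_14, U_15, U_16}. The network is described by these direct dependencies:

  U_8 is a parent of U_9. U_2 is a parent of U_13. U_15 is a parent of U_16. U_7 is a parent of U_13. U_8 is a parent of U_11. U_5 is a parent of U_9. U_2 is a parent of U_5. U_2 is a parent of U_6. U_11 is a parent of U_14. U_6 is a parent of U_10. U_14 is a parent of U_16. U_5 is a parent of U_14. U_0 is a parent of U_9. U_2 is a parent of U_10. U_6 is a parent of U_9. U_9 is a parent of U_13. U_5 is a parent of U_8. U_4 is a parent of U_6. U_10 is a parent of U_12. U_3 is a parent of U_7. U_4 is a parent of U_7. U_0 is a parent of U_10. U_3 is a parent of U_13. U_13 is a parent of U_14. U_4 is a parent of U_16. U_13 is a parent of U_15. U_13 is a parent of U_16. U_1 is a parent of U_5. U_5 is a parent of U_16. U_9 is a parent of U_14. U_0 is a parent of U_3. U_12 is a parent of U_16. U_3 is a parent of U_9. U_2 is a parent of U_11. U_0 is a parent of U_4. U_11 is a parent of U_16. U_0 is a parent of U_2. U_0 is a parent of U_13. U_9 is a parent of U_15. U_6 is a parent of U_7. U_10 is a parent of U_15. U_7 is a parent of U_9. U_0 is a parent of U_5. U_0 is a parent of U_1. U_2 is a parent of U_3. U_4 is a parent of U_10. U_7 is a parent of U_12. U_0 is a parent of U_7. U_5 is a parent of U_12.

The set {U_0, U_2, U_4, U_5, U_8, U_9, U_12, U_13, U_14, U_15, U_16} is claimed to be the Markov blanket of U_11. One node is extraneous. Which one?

U_0

By definition, MB(U_11) is built from U_11's parents, U_11's children, and the co-parents of U_11.
U_11's children: U_14, U_16.
Pa(U_11) = {U_2, U_8}.
Parents of each child, excluding U_11:
  U_14 also has parents U_5, U_9, U_13.
  U_16's other parents are U_4, U_5, U_12, U_13, U_14, U_15.
MB(U_11) = {U_2, U_4, U_5, U_8, U_9, U_12, U_13, U_14, U_15, U_16}.
U_0 is neither a parent, child, nor co-parent of U_11, so it does not belong.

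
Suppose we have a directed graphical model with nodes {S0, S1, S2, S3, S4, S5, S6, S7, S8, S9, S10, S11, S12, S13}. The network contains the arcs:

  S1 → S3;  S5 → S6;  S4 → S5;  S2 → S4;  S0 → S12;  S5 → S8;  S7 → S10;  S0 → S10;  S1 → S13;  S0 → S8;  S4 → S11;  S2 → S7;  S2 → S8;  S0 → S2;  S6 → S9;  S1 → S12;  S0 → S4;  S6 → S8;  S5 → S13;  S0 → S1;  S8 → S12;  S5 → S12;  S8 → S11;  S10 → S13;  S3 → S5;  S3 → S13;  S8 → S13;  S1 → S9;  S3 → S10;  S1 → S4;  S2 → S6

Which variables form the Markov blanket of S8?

A node's Markov blanket = Pa ∪ Ch ∪ (parents of Ch other than the node itself).
S8's parents: S0, S2, S5, S6.
Children of S8: S11, S12, S13.
Parents of each child, excluding S8:
  S11: S4
  S12: S0, S1, S5
  S13: S1, S3, S5, S10
Taking the union gives {S0, S1, S2, S3, S4, S5, S6, S10, S11, S12, S13}.

{S0, S1, S2, S3, S4, S5, S6, S10, S11, S12, S13}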